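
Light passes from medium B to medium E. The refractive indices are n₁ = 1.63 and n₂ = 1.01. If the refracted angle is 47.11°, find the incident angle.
sin θ₁ = (n₂/n₁)·sin θ₂ → θ₁ = 27°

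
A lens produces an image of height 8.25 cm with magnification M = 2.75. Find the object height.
ho = |hi|/|M| = 3 cm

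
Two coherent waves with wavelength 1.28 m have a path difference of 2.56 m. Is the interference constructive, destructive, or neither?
constructive — path difference = 2λ, a whole number of wavelengths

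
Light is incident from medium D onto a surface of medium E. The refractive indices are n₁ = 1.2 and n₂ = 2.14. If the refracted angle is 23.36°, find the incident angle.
sin θ₁ = (n₂/n₁)·sin θ₂ → θ₁ = 45°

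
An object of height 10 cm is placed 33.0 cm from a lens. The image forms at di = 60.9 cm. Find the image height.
hi = (-di/do) × ho = -18.45 cm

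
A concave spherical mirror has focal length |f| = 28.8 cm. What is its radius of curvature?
R = 2|f| = 57.6 cm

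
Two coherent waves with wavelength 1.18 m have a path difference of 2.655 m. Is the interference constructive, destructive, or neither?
neither (partial) — path difference = 2.25λ, neither a whole number of wavelengths nor an odd multiple of λ/2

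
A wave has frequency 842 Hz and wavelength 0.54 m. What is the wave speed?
v = fλ = 454.7 m/s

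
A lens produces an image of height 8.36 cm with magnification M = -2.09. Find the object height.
ho = |hi|/|M| = 4 cm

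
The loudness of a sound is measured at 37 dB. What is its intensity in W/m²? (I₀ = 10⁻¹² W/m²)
I = I₀·10^(β/10) = 5.01 × 10⁻⁹ W/m²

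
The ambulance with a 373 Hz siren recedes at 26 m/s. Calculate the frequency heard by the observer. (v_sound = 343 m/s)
f_obs = f·v/(v + v_s) = 346.7 Hz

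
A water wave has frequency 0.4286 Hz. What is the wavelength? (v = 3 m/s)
λ = v/f = 7 m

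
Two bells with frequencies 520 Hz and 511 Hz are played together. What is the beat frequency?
9 Hz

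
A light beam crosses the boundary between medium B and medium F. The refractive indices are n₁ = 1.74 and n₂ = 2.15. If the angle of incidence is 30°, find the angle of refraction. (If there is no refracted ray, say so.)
sin θ₂ = (n₁/n₂)·sin θ₁ = 0.4047 → θ₂ = 23.87°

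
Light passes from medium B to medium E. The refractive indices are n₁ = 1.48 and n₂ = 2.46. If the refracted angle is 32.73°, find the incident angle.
sin θ₁ = (n₂/n₁)·sin θ₂ → θ₁ = 63.99°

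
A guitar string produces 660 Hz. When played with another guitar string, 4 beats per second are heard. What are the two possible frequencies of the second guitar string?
f₂ = 660 ± 4 Hz → 664 Hz or 656 Hz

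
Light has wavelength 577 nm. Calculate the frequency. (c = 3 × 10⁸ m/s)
f = c/λ = 5.199 × 10¹⁴ Hz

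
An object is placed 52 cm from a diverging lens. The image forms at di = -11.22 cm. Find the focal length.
1/f = 1/do + 1/di → f = -14.31 cm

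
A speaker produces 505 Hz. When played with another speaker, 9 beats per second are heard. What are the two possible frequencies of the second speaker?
f₂ = 505 ± 9 Hz → 514 Hz or 496 Hz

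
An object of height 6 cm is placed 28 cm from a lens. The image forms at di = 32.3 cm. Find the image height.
hi = (-di/do) × ho = -6.921 cm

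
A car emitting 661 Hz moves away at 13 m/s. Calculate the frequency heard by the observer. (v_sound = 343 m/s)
f_obs = f·v/(v + v_s) = 636.9 Hz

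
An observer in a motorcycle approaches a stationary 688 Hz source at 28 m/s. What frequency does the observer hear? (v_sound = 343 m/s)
f_obs = f·(v + v_o)/v = 744.2 Hz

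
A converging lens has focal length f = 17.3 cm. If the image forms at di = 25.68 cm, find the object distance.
1/do = 1/f − 1/di → do = 53.01 cm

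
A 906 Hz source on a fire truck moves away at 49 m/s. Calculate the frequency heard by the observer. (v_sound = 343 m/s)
f_obs = f·v/(v + v_s) = 792.8 Hz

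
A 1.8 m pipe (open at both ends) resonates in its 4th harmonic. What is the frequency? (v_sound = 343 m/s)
fₙ = nv/(2L) = 381.1 Hz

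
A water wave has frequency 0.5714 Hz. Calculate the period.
T = 1/f = 1.75 s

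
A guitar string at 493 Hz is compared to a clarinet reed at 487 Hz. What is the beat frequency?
6 Hz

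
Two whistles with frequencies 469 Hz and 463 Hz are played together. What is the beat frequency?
6 Hz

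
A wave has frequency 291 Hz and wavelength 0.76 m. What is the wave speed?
v = fλ = 221.2 m/s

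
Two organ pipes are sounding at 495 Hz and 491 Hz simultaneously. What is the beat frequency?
4 Hz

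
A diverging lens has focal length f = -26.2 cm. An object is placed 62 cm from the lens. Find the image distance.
1/di = 1/f − 1/do → di = -18.42 cm (virtual image)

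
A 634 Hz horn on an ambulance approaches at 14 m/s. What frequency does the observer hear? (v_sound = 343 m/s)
f_obs = f·v/(v − v_s) = 661 Hz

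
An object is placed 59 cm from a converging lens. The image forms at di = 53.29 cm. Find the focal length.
1/f = 1/do + 1/di → f = 28 cm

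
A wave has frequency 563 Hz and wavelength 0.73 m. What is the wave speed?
v = fλ = 411 m/s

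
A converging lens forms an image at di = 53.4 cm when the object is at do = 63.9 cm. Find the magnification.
M = −di/do = -0.8357 (inverted image)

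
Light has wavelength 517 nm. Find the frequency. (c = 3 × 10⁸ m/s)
f = c/λ = 5.803 × 10¹⁴ Hz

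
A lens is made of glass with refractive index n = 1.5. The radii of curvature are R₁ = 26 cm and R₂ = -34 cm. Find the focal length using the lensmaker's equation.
1/f = (n − 1)(1/R₁ − 1/R₂) → f = 29.47 cm (converging lens)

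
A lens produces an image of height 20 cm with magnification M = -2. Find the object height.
ho = |hi|/|M| = 10 cm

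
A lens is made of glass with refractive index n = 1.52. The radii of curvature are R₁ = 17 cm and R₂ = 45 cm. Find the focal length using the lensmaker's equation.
1/f = (n − 1)(1/R₁ − 1/R₂) → f = 52.54 cm (converging lens)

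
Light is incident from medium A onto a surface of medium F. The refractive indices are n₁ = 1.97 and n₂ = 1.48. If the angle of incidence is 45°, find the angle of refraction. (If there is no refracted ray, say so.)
sin θ₂ = (n₁/n₂)·sin θ₁ = 0.9412 → θ₂ = 70.26°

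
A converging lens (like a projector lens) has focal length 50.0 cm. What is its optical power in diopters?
P = 1/f = 2 D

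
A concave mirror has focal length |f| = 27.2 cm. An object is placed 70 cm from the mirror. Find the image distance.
f = +27.2 cm (concave); 1/di = 1/f − 1/do → di = 44.49 cm (real image, in front of mirror)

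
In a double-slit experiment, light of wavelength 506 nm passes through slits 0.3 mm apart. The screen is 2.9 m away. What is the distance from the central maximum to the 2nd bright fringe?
y = mλL/d = 9.783 mm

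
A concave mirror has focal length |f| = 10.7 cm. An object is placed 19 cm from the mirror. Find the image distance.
f = +10.7 cm (concave); 1/di = 1/f − 1/do → di = 24.49 cm (real image, in front of mirror)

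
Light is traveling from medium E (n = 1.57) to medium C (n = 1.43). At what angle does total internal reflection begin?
θc = arcsin(n₂/n₁) = 65.62°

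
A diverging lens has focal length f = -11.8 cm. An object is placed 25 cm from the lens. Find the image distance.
1/di = 1/f − 1/do → di = -8.016 cm (virtual image)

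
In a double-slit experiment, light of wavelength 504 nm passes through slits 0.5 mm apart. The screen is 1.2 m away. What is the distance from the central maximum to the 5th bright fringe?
y = mλL/d = 6.048 mm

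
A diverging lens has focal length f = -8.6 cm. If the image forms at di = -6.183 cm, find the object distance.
1/do = 1/f − 1/di → do = 22 cm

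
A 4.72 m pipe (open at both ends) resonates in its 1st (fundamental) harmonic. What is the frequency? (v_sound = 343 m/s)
fₙ = nv/(2L) = 36.33 Hz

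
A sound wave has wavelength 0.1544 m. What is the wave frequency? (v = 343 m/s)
f = v/λ = 2222 Hz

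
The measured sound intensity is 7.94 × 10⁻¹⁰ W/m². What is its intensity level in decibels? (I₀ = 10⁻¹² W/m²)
β = 10·log₁₀(I/I₀) = 29 dB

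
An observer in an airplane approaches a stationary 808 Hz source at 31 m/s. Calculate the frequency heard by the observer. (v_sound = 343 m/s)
f_obs = f·(v + v_o)/v = 881 Hz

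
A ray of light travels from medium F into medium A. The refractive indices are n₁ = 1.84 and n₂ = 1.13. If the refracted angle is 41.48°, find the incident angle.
sin θ₁ = (n₂/n₁)·sin θ₂ → θ₁ = 24°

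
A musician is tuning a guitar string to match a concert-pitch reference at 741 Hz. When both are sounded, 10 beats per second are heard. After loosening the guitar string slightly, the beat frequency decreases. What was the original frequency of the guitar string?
751 Hz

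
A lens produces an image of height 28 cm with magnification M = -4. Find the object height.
ho = |hi|/|M| = 7 cm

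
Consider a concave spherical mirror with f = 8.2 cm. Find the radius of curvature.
R = 2|f| = 16.4 cm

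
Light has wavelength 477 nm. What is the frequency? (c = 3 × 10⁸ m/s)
f = c/λ = 6.289 × 10¹⁴ Hz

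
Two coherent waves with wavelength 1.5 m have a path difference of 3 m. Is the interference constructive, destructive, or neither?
constructive — path difference = 2λ, a whole number of wavelengths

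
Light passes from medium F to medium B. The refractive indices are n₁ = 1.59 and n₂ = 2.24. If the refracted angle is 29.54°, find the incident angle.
sin θ₁ = (n₂/n₁)·sin θ₂ → θ₁ = 43.99°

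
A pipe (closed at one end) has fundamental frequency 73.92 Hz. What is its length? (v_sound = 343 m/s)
L = v/(4f₁) = 1.16 m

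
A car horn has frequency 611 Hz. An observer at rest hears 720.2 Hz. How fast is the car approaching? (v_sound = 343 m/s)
v_s = v·(1 − f/f_obs) = 52.01 m/s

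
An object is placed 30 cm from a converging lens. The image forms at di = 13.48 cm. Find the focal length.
1/f = 1/do + 1/di → f = 9.301 cm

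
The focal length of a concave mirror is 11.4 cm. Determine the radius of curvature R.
R = 2|f| = 22.8 cm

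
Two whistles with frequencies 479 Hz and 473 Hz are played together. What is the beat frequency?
6 Hz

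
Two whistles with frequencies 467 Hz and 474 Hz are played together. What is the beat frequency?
7 Hz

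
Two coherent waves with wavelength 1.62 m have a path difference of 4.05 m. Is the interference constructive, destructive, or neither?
destructive — path difference = 2.5λ, an odd multiple of λ/2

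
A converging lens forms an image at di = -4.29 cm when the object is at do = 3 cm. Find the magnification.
M = −di/do = 1.43 (upright image)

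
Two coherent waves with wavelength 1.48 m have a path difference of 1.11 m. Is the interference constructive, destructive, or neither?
neither (partial) — path difference = 0.75λ, neither a whole number of wavelengths nor an odd multiple of λ/2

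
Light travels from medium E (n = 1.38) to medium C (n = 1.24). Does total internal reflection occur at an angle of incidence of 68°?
θc = arcsin(n₂/n₁) = 63.97°; 68° > θc, so yes — total internal reflection.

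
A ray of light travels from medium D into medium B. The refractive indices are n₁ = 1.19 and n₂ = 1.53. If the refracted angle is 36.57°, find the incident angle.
sin θ₁ = (n₂/n₁)·sin θ₂ → θ₁ = 50°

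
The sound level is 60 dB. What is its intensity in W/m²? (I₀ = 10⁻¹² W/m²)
I = I₀·10^(β/10) = 1.00 × 10⁻⁶ W/m²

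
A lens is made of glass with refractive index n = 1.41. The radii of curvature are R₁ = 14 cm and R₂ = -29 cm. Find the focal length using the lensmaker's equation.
1/f = (n − 1)(1/R₁ − 1/R₂) → f = 23.03 cm (converging lens)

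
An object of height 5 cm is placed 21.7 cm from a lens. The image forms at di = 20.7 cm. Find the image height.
hi = (-di/do) × ho = -4.77 cm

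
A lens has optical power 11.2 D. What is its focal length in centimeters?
f = 1/P = 8.929 cm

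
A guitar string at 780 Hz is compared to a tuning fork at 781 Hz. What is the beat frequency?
1 Hz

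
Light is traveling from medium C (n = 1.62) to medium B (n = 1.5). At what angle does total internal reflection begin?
θc = arcsin(n₂/n₁) = 67.81°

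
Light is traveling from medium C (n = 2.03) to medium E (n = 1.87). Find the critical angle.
θc = arcsin(n₂/n₁) = 67.1°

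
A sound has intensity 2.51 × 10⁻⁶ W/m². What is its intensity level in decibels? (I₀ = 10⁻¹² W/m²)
β = 10·log₁₀(I/I₀) = 64 dB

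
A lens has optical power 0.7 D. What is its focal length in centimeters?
f = 1/P = 142.9 cm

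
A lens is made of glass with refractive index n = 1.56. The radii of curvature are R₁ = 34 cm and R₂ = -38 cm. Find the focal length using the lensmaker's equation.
1/f = (n − 1)(1/R₁ − 1/R₂) → f = 32.04 cm (converging lens)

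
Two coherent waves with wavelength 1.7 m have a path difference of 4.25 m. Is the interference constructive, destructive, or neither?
destructive — path difference = 2.5λ, an odd multiple of λ/2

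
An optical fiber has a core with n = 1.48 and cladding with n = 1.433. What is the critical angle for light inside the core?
θc = arcsin(n_cladding/n_core) = 75.52°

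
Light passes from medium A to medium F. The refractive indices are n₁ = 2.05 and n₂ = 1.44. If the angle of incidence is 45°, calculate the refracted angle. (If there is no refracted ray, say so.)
sin θ₂ = (n₁/n₂)·sin θ₁ = 1.007 > 1, so there is no refracted ray — the light undergoes total internal reflection.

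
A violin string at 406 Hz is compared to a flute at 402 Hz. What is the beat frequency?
4 Hz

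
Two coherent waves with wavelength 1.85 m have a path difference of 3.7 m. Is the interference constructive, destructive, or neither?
constructive — path difference = 2λ, a whole number of wavelengths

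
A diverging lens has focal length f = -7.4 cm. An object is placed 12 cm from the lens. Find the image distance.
1/di = 1/f − 1/do → di = -4.577 cm (virtual image)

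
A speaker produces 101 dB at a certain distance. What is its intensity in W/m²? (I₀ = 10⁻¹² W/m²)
I = I₀·10^(β/10) = 1.26 × 10⁻² W/m²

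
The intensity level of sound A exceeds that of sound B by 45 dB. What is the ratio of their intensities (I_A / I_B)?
I_A/I_B = 10^(Δβ/10) = 31620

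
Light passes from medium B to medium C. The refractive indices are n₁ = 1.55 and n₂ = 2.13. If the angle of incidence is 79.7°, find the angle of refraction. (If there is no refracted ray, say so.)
sin θ₂ = (n₁/n₂)·sin θ₁ = 0.716 → θ₂ = 45.72°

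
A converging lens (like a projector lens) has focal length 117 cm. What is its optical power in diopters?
P = 1/f = 0.8547 D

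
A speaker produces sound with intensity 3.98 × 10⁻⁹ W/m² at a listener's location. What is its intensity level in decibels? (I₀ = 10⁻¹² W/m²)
β = 10·log₁₀(I/I₀) = 36 dB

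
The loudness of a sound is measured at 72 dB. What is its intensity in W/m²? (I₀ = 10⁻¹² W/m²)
I = I₀·10^(β/10) = 1.58 × 10⁻⁵ W/m²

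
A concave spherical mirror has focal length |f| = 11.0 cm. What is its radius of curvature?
R = 2|f| = 22 cm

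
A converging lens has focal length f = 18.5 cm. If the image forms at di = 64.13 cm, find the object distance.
1/do = 1/f − 1/di → do = 26 cm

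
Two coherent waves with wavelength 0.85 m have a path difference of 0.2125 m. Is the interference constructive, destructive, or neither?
neither (partial) — path difference = 0.25λ, neither a whole number of wavelengths nor an odd multiple of λ/2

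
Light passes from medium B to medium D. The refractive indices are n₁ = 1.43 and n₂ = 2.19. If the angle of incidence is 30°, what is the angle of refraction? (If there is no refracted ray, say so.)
sin θ₂ = (n₁/n₂)·sin θ₁ = 0.3265 → θ₂ = 19.06°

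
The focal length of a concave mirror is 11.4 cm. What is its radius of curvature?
R = 2|f| = 22.8 cm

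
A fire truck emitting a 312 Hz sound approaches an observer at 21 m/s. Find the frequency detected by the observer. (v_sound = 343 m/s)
f_obs = f·v/(v − v_s) = 332.3 Hz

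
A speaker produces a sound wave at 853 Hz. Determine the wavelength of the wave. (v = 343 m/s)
λ = v/f = 0.4021 m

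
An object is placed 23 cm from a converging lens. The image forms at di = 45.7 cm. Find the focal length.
1/f = 1/do + 1/di → f = 15.3 cm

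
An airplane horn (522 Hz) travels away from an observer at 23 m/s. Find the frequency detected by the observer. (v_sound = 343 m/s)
f_obs = f·v/(v + v_s) = 489.2 Hz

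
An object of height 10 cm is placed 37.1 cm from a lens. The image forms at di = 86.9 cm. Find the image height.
hi = (-di/do) × ho = -23.42 cm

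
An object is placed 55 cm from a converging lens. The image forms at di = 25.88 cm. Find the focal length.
1/f = 1/do + 1/di → f = 17.6 cm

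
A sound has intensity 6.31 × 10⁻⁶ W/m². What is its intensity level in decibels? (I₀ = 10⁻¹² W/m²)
β = 10·log₁₀(I/I₀) = 68 dB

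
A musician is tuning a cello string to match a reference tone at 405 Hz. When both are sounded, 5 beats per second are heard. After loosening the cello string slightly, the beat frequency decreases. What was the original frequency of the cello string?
410 Hz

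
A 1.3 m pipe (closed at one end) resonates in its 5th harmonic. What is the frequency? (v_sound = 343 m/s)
fₙ = nv/(4L) = 329.8 Hz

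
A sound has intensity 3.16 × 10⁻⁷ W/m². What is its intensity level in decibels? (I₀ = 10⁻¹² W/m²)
β = 10·log₁₀(I/I₀) = 55 dB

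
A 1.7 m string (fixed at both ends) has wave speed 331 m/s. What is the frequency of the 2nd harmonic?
fₙ = nv/(2L) = 194.7 Hz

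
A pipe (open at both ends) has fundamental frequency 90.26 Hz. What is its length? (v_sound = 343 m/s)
L = v/(2f₁) = 1.9 m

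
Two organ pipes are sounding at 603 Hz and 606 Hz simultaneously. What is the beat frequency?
3 Hz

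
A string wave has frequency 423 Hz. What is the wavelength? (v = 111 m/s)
λ = v/f = 0.2624 m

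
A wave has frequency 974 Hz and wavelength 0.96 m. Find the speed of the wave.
v = fλ = 935 m/s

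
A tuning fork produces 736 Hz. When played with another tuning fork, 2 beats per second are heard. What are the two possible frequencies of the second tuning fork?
f₂ = 736 ± 2 Hz → 738 Hz or 734 Hz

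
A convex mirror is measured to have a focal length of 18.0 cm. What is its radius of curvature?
R = 2|f| = 36 cm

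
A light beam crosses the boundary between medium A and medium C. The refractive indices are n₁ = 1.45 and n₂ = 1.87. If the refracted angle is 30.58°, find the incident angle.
sin θ₁ = (n₂/n₁)·sin θ₂ → θ₁ = 41°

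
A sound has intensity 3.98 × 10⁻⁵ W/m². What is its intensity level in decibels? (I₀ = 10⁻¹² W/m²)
β = 10·log₁₀(I/I₀) = 76 dB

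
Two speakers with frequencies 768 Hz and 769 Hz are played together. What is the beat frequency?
1 Hz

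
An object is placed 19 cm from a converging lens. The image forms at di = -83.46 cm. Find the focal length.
1/f = 1/do + 1/di → f = 24.6 cm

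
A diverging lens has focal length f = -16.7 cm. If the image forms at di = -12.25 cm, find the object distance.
1/do = 1/f − 1/di → do = 45.97 cm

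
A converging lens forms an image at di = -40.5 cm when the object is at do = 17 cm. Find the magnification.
M = −di/do = 2.382 (upright image)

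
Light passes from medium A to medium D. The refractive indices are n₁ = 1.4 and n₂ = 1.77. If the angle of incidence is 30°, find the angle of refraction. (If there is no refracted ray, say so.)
sin θ₂ = (n₁/n₂)·sin θ₁ = 0.3955 → θ₂ = 23.3°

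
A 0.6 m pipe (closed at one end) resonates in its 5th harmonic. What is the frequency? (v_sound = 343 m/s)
fₙ = nv/(4L) = 714.6 Hz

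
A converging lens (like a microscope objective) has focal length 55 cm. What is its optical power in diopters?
P = 1/f = 1.818 D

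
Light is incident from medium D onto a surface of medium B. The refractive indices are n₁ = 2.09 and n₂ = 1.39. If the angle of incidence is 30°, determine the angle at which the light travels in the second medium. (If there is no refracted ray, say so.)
sin θ₂ = (n₁/n₂)·sin θ₁ = 0.7518 → θ₂ = 48.75°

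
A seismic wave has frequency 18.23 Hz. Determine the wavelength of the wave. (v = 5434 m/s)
λ = v/f = 298.1 m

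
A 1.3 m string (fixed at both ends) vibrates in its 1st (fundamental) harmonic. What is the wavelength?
λₙ = 2L/n = 2.6 m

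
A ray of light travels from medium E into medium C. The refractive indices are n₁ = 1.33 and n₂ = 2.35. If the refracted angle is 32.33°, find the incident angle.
sin θ₁ = (n₂/n₁)·sin θ₂ → θ₁ = 70.9°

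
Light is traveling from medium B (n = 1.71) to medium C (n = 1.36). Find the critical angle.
θc = arcsin(n₂/n₁) = 52.69°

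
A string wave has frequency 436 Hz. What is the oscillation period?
T = 1/f = 0.002294 s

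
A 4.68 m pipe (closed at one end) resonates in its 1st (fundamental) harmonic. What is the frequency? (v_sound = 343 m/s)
fₙ = nv/(4L) = 18.32 Hz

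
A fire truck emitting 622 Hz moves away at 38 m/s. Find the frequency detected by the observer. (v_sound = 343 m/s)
f_obs = f·v/(v + v_s) = 560 Hz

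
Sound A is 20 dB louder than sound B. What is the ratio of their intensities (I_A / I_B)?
I_A/I_B = 10^(Δβ/10) = 100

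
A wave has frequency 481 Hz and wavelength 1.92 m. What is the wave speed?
v = fλ = 923.5 m/s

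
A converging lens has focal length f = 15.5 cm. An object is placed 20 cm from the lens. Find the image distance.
1/di = 1/f − 1/do → di = 68.89 cm (real image)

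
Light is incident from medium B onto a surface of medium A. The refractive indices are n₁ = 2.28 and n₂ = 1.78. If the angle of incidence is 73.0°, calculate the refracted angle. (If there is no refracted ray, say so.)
sin θ₂ = (n₁/n₂)·sin θ₁ = 1.225 > 1, so there is no refracted ray — the light undergoes total internal reflection.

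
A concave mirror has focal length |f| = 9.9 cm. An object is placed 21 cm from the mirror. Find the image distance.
f = +9.9 cm (concave); 1/di = 1/f − 1/do → di = 18.73 cm (real image, in front of mirror)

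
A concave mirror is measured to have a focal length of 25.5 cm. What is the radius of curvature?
R = 2|f| = 51 cm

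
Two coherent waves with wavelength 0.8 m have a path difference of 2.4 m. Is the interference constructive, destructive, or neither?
constructive — path difference = 3λ, a whole number of wavelengths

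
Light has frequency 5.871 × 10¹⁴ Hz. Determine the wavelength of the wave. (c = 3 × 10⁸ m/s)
λ = c/f = 511 nm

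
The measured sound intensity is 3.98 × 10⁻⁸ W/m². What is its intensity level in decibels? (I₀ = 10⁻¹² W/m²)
β = 10·log₁₀(I/I₀) = 46 dB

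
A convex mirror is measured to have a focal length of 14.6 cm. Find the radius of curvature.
R = 2|f| = 29.2 cm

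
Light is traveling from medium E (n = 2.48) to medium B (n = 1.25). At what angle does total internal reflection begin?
θc = arcsin(n₂/n₁) = 30.27°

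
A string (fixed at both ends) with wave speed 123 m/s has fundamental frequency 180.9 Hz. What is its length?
L = v/(2f₁) = 0.34 m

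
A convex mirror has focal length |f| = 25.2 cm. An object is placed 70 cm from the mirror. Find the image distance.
f = −25.2 cm (convex); 1/di = 1/f − 1/do → di = -18.53 cm (virtual image, behind mirror)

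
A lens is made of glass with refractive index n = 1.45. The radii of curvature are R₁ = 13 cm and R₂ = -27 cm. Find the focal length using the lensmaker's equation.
1/f = (n − 1)(1/R₁ − 1/R₂) → f = 19.5 cm (converging lens)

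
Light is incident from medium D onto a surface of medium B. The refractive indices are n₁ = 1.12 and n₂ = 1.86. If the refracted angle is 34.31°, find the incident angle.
sin θ₁ = (n₂/n₁)·sin θ₂ → θ₁ = 69.41°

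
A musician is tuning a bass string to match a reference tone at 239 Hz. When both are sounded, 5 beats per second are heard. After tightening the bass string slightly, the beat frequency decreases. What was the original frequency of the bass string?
234 Hz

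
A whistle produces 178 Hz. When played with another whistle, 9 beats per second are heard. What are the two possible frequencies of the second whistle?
f₂ = 178 ± 9 Hz → 187 Hz or 169 Hz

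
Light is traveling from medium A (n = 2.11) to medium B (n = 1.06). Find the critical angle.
θc = arcsin(n₂/n₁) = 30.16°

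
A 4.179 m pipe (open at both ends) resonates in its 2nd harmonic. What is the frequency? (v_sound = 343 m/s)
fₙ = nv/(2L) = 82.08 Hz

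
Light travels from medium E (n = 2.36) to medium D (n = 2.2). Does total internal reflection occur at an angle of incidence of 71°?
θc = arcsin(n₂/n₁) = 68.78°; 71° > θc, so yes — total internal reflection.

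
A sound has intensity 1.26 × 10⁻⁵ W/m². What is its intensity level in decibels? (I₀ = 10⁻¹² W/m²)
β = 10·log₁₀(I/I₀) = 71 dB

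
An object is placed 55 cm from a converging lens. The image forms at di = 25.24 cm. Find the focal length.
1/f = 1/do + 1/di → f = 17.3 cm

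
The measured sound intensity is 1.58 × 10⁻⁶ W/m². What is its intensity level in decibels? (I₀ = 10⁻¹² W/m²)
β = 10·log₁₀(I/I₀) = 61.99 dB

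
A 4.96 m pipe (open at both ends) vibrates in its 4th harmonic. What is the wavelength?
λₙ = 2L/n = 2.48 m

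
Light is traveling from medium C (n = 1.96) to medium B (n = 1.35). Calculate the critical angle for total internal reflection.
θc = arcsin(n₂/n₁) = 43.53°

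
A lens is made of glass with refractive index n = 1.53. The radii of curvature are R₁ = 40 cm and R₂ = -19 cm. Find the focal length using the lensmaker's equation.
1/f = (n − 1)(1/R₁ − 1/R₂) → f = 24.3 cm (converging lens)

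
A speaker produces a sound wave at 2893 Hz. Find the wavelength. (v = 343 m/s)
λ = v/f = 0.1186 m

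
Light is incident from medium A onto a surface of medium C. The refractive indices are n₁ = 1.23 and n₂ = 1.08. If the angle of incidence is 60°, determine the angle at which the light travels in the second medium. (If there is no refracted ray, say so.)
sin θ₂ = (n₁/n₂)·sin θ₁ = 0.9863 → θ₂ = 80.51°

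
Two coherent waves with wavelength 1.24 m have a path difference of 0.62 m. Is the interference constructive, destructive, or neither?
destructive — path difference = 0.5λ, an odd multiple of λ/2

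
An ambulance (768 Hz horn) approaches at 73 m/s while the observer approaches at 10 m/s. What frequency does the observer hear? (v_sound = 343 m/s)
f_obs = f·(v + v_o)/(v − v_s) = 1004 Hz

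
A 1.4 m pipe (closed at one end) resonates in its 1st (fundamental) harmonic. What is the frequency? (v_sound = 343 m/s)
fₙ = nv/(4L) = 61.25 Hz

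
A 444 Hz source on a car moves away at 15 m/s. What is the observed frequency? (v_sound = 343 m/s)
f_obs = f·v/(v + v_s) = 425.4 Hz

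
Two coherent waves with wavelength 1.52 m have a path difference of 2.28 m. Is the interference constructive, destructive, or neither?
destructive — path difference = 1.5λ, an odd multiple of λ/2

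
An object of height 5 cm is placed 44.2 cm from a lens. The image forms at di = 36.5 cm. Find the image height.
hi = (-di/do) × ho = -4.129 cm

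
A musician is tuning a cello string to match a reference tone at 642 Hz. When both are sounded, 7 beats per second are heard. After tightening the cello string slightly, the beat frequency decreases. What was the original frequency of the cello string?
635 Hz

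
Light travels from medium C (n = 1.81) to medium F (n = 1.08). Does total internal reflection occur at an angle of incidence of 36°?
θc = arcsin(n₂/n₁) = 36.63°; 36° < θc, so no — the ray refracts.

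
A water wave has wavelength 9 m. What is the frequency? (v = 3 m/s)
f = v/λ = 0.3333 Hz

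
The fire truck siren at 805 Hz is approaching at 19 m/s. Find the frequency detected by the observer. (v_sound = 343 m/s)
f_obs = f·v/(v − v_s) = 852.2 Hz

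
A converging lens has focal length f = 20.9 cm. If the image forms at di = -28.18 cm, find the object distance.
1/do = 1/f − 1/di → do = 12 cm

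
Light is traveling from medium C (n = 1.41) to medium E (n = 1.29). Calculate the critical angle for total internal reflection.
θc = arcsin(n₂/n₁) = 66.19°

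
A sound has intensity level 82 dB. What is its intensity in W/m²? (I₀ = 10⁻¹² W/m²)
I = I₀·10^(β/10) = 1.58 × 10⁻⁴ W/m²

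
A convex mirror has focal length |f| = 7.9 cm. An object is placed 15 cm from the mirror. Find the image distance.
f = −7.9 cm (convex); 1/di = 1/f − 1/do → di = -5.175 cm (virtual image, behind mirror)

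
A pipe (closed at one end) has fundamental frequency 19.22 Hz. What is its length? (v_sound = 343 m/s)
L = v/(4f₁) = 4.461 m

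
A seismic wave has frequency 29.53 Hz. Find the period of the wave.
T = 1/f = 0.03386 s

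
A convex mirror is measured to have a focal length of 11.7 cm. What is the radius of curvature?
R = 2|f| = 23.4 cm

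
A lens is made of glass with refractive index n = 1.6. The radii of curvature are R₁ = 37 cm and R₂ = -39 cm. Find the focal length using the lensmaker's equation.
1/f = (n − 1)(1/R₁ − 1/R₂) → f = 31.64 cm (converging lens)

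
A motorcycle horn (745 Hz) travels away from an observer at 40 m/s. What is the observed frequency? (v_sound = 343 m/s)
f_obs = f·v/(v + v_s) = 667.2 Hz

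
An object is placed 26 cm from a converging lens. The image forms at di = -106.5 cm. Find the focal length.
1/f = 1/do + 1/di → f = 34.4 cm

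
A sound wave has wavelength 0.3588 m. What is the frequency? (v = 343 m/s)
f = v/λ = 956 Hz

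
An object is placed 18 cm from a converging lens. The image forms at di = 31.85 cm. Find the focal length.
1/f = 1/do + 1/di → f = 11.5 cm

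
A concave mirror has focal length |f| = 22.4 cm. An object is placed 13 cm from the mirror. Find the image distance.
f = +22.4 cm (concave); 1/di = 1/f − 1/do → di = -30.98 cm (virtual image, behind mirror)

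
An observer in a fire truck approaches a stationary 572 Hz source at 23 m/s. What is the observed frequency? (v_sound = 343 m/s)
f_obs = f·(v + v_o)/v = 610.4 Hz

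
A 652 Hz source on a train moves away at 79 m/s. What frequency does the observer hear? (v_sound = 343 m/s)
f_obs = f·v/(v + v_s) = 529.9 Hz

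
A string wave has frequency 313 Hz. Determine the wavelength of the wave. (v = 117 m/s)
λ = v/f = 0.3738 m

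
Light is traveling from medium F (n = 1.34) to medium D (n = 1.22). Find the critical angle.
θc = arcsin(n₂/n₁) = 65.57°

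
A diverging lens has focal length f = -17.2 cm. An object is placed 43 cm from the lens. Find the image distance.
1/di = 1/f − 1/do → di = -12.29 cm (virtual image)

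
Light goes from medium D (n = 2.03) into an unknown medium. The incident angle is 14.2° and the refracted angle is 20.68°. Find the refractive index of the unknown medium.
n₂ = n₁·sin θ₁ / sin θ₂ = 1.41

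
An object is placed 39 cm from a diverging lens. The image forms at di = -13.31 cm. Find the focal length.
1/f = 1/do + 1/di → f = -20.21 cm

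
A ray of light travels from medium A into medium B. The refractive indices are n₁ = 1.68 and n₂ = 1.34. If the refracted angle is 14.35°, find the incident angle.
sin θ₁ = (n₂/n₁)·sin θ₂ → θ₁ = 11.4°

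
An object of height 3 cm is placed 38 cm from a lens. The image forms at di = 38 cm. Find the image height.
hi = (-di/do) × ho = -3 cm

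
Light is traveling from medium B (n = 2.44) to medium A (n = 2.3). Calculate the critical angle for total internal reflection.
θc = arcsin(n₂/n₁) = 70.5°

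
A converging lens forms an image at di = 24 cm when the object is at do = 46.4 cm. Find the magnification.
M = −di/do = -0.5172 (inverted image)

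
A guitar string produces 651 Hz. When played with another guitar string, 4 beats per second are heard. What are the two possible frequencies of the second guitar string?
f₂ = 651 ± 4 Hz → 655 Hz or 647 Hz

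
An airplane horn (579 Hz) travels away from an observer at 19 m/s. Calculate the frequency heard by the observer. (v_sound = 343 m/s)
f_obs = f·v/(v + v_s) = 548.6 Hz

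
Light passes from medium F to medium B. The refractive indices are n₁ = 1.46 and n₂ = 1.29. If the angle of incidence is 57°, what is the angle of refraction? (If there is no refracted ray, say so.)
sin θ₂ = (n₁/n₂)·sin θ₁ = 0.9492 → θ₂ = 71.66°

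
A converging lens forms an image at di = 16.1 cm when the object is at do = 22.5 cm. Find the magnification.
M = −di/do = -0.7156 (inverted image)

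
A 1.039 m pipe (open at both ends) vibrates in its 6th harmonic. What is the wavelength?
λₙ = 2L/n = 0.3463 m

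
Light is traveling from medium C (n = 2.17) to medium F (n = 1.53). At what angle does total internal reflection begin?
θc = arcsin(n₂/n₁) = 44.84°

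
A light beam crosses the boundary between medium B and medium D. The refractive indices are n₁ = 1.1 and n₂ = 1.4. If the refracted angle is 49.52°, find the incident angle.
sin θ₁ = (n₂/n₁)·sin θ₂ → θ₁ = 75.48°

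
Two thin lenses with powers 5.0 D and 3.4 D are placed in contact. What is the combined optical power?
P_total = P₁ + P₂ = 8.4 D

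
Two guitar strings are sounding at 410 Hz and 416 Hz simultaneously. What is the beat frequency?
6 Hz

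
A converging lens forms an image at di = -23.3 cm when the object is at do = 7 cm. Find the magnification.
M = −di/do = 3.329 (upright image)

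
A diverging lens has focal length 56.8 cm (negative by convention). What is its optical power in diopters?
P = 1/f = -1.761 D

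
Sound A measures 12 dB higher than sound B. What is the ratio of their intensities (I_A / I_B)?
I_A/I_B = 10^(Δβ/10) = 15.85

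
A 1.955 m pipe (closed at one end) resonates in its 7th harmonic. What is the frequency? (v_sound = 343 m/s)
fₙ = nv/(4L) = 307 Hz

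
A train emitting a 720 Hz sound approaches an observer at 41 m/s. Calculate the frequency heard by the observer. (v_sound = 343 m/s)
f_obs = f·v/(v − v_s) = 817.7 Hz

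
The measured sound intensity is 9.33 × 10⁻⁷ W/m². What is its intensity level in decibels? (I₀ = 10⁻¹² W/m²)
β = 10·log₁₀(I/I₀) = 59.7 dB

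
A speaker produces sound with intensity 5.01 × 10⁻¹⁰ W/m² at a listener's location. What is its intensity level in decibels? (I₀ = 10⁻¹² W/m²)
β = 10·log₁₀(I/I₀) = 27 dB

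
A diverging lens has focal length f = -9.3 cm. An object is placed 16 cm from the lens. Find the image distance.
1/di = 1/f − 1/do → di = -5.881 cm (virtual image)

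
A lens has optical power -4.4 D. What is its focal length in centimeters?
f = 1/P = -22.73 cm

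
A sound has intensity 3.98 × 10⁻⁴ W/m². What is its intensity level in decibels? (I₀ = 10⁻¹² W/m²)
β = 10·log₁₀(I/I₀) = 86 dB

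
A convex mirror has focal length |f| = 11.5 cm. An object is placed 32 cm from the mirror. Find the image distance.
f = −11.5 cm (convex); 1/di = 1/f − 1/do → di = -8.46 cm (virtual image, behind mirror)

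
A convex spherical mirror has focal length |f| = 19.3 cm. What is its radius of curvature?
R = 2|f| = 38.6 cm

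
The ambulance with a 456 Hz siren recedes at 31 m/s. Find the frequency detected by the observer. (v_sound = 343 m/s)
f_obs = f·v/(v + v_s) = 418.2 Hz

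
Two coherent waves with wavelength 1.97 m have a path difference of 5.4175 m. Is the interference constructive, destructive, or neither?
neither (partial) — path difference = 2.75λ, neither a whole number of wavelengths nor an odd multiple of λ/2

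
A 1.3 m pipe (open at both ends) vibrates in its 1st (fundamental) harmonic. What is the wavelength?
λₙ = 2L/n = 2.6 m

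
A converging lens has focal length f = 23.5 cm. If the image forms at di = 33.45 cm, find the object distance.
1/do = 1/f − 1/di → do = 79 cm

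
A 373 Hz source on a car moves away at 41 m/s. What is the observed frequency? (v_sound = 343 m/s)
f_obs = f·v/(v + v_s) = 333.2 Hz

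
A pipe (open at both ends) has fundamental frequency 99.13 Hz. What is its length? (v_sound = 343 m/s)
L = v/(2f₁) = 1.73 m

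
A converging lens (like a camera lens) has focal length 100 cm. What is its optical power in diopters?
P = 1/f = 1 D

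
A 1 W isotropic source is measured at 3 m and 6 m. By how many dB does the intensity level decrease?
Δβ = 20·log₁₀(r₂/r₁) = 6.021 dB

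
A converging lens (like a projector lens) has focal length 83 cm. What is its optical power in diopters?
P = 1/f = 1.205 D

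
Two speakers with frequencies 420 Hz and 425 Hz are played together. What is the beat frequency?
5 Hz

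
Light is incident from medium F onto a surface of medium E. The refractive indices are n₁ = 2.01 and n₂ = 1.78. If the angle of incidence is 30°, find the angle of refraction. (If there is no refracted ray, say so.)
sin θ₂ = (n₁/n₂)·sin θ₁ = 0.5646 → θ₂ = 34.37°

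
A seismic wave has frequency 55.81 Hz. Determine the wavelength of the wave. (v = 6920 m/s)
λ = v/f = 124 m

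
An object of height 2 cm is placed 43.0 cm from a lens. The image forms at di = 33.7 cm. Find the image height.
hi = (-di/do) × ho = -1.567 cm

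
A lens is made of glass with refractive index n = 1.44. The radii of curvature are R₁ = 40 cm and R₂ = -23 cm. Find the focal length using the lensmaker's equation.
1/f = (n − 1)(1/R₁ − 1/R₂) → f = 33.19 cm (converging lens)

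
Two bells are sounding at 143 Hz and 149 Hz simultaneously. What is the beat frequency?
6 Hz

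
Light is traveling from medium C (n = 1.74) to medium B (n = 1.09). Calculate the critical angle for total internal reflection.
θc = arcsin(n₂/n₁) = 38.79°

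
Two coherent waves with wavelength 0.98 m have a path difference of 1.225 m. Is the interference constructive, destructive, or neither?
neither (partial) — path difference = 1.25λ, neither a whole number of wavelengths nor an odd multiple of λ/2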